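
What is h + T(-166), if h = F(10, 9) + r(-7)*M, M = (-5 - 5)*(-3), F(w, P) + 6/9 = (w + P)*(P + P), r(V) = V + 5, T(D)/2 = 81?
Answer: 1330/3 ≈ 443.33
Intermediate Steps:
T(D) = 162 (T(D) = 2*81 = 162)
r(V) = 5 + V
F(w, P) = -2/3 + 2*P*(P + w) (F(w, P) = -2/3 + (w + P)*(P + P) = -2/3 + (P + w)*(2*P) = -2/3 + 2*P*(P + w))
M = 30 (M = -10*(-3) = 30)
h = 844/3 (h = (-2/3 + 2*9**2 + 2*9*10) + (5 - 7)*30 = (-2/3 + 2*81 + 180) - 2*30 = (-2/3 + 162 + 180) - 60 = 1024/3 - 60 = 844/3 ≈ 281.33)
h + T(-166) = 844/3 + 162 = 1330/3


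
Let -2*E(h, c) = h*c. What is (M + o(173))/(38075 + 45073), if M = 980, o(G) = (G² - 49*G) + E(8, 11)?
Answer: 5597/20787 ≈ 0.26925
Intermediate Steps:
E(h, c) = -c*h/2 (E(h, c) = -h*c/2 = -c*h/2)
o(G) = -44 + G² - 49*G (o(G) = (G² - 49*G) - ½*11*8 = (G² - 49*G) - 44 = -44 + G² - 49*G)
(M + o(173))/(38075 + 45073) = (980 + (-44 + 173² - 49*173))/(38075 + 45073) = (980 + (-44 + 29929 - 8477))/83148 = (980 + 21408)*(1/83148) = 22388*(1/83148) = 5597/20787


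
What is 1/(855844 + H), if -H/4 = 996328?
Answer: -1/3129468 ≈ -3.1954e-7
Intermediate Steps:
H = -3985312 (H = -4*996328 = -3985312)
1/(855844 + H) = 1/(855844 - 3985312) = 1/(-3129468) = -1/3129468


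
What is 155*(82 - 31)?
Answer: 7905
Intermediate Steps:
155*(82 - 31) = 155*51 = 7905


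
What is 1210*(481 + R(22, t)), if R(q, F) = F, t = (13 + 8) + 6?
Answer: 614680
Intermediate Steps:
t = 27 (t = 21 + 6 = 27)
1210*(481 + R(22, t)) = 1210*(481 + 27) = 1210*508 = 614680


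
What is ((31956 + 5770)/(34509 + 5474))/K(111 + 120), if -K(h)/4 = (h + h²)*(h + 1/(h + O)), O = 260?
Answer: -9261733/486074276517984 ≈ -1.9054e-8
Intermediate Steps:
K(h) = -4*(h + h²)*(h + 1/(260 + h)) (K(h) = -4*(h + h²)*(h + 1/(h + 260)) = -4*(h + h²)*(h + 1/(260 + h)))
((31956 + 5770)/(34509 + 5474))/K(111 + 120) = ((31956 + 5770)/(34509 + 5474))/((-4*(111 + 120)*(1 + (111 + 120)³ + 261*(111 + 120) + 261*(111 + 120)²)/(260 + (111 + 120)))) = (37726/39983)/((-4*231*(1 + 231³ + 261*231 + 261*231²)/(260 + 231))) = (37726*(1/39983))/((-4*231*(1 + 12326391 + 60291 + 261*53361)/491)) = 37726/(39983*((-4*231*1/491*(1 + 12326391 + 60291 + 13927221)))) = 37726/(39983*((-4*231*1/491*26313904))) = 37726/(39983*(-24314047296/491)) = (37726/39983)*(-491/24314047296) = -9261733/486074276517984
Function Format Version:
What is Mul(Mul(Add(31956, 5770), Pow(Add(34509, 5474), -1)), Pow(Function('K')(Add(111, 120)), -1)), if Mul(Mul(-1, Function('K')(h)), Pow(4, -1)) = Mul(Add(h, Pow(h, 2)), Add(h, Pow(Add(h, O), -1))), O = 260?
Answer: Rational(-9261733, 486074276517984) ≈ -1.9054e-8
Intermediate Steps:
Function('K')(h) = Mul(-4, Add(h, Pow(h, 2)), Add(h, Pow(Add(260, h), -1))) (Function('K')(h) = Mul(-4, Mul(Add(h, Pow(h, 2)), Add(h, Pow(Add(h, 260), -1)))) = Mul(-4, Mul(Add(h, Pow(h, 2)), Add(h, Pow(Add(260, h), -1)))) = Mul(-4, Add(h, Pow(h, 2)), Add(h, Pow(Add(260, h), -1))))
Mul(Mul(Add(31956, 5770), Pow(Add(34509, 5474), -1)), Pow(Function('K')(Add(111, 120)), -1)) = Mul(Mul(Add(31956, 5770), Pow(Add(34509, 5474), -1)), Pow(Mul(-4, Add(111, 120), Pow(Add(260, Add(111, 120)), -1), Add(1, Pow(Add(111, 120), 3), Mul(261, Add(111, 120)), Mul(261, Pow(Add(111, 120), 2)))), -1)) = Mul(Mul(37726, Pow(39983, -1)), Pow(Mul(-4, 231, Pow(Add(260, 231), -1), Add(1, Pow(231, 3), Mul(261, 231), Mul(261, Pow(231, 2)))), -1)) = Mul(Mul(37726, Rational(1, 39983)), Pow(Mul(-4, 231, Pow(491, -1), Add(1, 12326391, 60291, Mul(261, 53361))), -1)) = Mul(Rational(37726, 39983), Pow(Mul(-4, 231, Rational(1, 491), Add(1, 12326391, 60291, 13927221)), -1)) = Mul(Rational(37726, 39983), Pow(Mul(-4, 231, Rational(1, 491), 26313904), -1)) = Mul(Rational(37726, 39983), Pow(Rational(-24314047296, 491), -1)) = Mul(Rational(37726, 39983), Rational(-491, 24314047296)) = Rational(-9261733, 486074276517984)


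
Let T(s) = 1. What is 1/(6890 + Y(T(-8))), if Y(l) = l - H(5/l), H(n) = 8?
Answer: 1/6883 ≈ 0.00014529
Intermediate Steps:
Y(l) = -8 + l (Y(l) = l - 1*8 = l - 8 = -8 + l)
1/(6890 + Y(T(-8))) = 1/(6890 + (-8 + 1)) = 1/(6890 - 7) = 1/6883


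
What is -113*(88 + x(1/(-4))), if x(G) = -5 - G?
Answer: -37629/4 ≈ -9407.3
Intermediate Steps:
-113*(88 + x(1/(-4))) = -113*(88 + (-5 - 1/(-4))) = -113*(88 + (-5 - 1*(-¼))) = -113*(88 + (-5 + ¼)) = -113*(88 - 19/4) = -113*333/4 = -37629/4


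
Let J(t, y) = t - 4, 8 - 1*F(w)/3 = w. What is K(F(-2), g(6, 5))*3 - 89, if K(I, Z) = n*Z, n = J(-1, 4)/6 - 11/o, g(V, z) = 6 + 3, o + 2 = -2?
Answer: -149/4 ≈ -37.250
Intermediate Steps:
o = -4 (o = -2 - 2 = -4)
F(w) = 24 - 3*w
J(t, y) = -4 + t
g(V, z) = 9
n = 23/12 (n = (-4 - 1)/6 - 11/(-4) = -5*⅙ - 11*(-¼) = -⅚ + 11/4 = 23/12 ≈ 1.9167)
K(I, Z) = 23*Z/12
K(F(-2), g(6, 5))*3 - 89 = ((23/12)*9)*3 - 89 = (69/4)*3 - 89 = 207/4 - 89 = -149/4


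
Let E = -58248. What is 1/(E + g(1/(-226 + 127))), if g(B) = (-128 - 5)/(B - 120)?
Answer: -11881/692031321 ≈ -1.7168e-5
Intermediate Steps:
g(B) = -133/(-120 + B)
1/(E + g(1/(-226 + 127))) = 1/(-58248 - 133/(-120 + 1/(-226 + 127))) = 1/(-58248 - 133/(-120 + 1/(-99))) = 1/(-58248 - 133/(-120 - 1/99)) = 1/(-58248 - 133/(-11881/99)) = 1/(-58248 - 133*(-99/11881)) = 1/(-58248 + 13167/11881) = 1/(-692031321/11881) = -11881/692031321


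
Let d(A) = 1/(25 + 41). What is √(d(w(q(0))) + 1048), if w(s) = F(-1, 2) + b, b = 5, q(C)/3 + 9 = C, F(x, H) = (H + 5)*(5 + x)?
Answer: 263*√66/66 ≈ 32.373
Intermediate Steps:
F(x, H) = (5 + H)*(5 + x)
q(C) = -27 + 3*C
w(s) = 33 (w(s) = (25 + 5*2 + 5*(-1) + 2*(-1)) + 5 = (25 + 10 - 5 - 2) + 5 = 28 + 5 = 33)
d(A) = 1/66
√(d(w(q(0))) + 1048) = √(1/66 + 1048) = √(69169/66) = 263*√66/66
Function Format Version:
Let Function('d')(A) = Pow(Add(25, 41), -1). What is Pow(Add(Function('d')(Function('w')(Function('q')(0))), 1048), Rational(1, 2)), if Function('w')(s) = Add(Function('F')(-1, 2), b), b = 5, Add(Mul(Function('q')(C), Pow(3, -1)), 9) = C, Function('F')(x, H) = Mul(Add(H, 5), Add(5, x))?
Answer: Mul(Rational(263, 66), Pow(66, Rational(1, 2))) ≈ 32.373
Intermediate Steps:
Function('F')(x, H) = Mul(Add(5, H), Add(5, x))
Function('q')(C) = Add(-27, Mul(3, C))
Function('w')(s) = 33 (Function('w')(s) = Add(Add(25, Mul(5, 2), Mul(5, -1), Mul(2, -1)), 5) = Add(Add(25, 10, -5, -2), 5) = Add(28, 5) = 33)
Function('d')(A) = Rational(1, 66) (Function('d')(A) = Pow(66, -1) = Rational(1, 66))
Pow(Add(Function('d')(Function('w')(Function('q')(0))), 1048), Rational(1, 2)) = Pow(Add(Rational(1, 66), 1048), Rational(1, 2)) = Pow(Rational(69169, 66), Rational(1, 2)) = Mul(Rational(263, 66), Pow(66, Rational(1, 2)))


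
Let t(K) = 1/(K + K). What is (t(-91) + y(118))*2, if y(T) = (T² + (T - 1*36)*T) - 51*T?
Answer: 3199923/91 ≈ 35164.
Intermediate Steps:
t(K) = 1/(2*K)
y(T) = T² - 51*T + T*(-36 + T) (y(T) = (T² + (T - 36)*T) - 51*T = (T² + (-36 + T)*T) - 51*T = (T² + T*(-36 + T)) - 51*T = T² - 51*T + T*(-36 + T))
(t(-91) + y(118))*2 = ((½)/(-91) + 118*(-87 + 2*118))*2 = ((½)*(-1/91) + 118*(-87 + 236))*2 = (-1/182 + 118*149)*2 = (-1/182 + 17582)*2 = (3199923/182)*2 = 3199923/91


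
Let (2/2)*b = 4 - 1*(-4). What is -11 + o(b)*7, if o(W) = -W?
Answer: -67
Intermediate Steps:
b = 8 (b = 4 - 1*(-4) = 4 + 4 = 8)
-11 + o(b)*7 = -11 - 1*8*7 = -11 - 8*7 = -11 - 56 = -67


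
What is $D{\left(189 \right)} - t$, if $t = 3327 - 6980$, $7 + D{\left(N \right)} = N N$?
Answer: $39367$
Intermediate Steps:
$D{\left(N \right)} = -7 + N^{2}$ ($D{\left(N \right)} = -7 + N N = -7 + N^{2}$)
$t = -3653$
$D{\left(189 \right)} - t = \left(-7 + 189^{2}\right) - -3653 = \left(-7 + 35721\right) + 3653 = 35714 + 3653 = 39367$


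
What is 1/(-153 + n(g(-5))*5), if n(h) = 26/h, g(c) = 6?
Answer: -3/394 ≈ -0.0076142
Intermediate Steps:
1/(-153 + n(g(-5))*5) = 1/(-153 + (26/6)*5) = 1/(-153 + (26*(⅙))*5) = 1/(-153 + (13/3)*5) = 1/(-153 + 65/3) = 1/(-394/3) = -3/394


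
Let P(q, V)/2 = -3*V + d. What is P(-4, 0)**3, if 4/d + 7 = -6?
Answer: -512/2197 ≈ -0.23305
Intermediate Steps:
d = -4/13 (d = 4/(-7 - 6) = 4/(-13) = 4*(-1/13) = -4/13 ≈ -0.30769)
P(q, V) = -8/13 - 6*V (P(q, V) = 2*(-3*V - 4/13) = 2*(-4/13 - 3*V) = -8/13 - 6*V)
P(-4, 0)**3 = (-8/13 - 6*0)**3 = (-8/13 + 0)**3 = (-8/13)**3 = -512/2197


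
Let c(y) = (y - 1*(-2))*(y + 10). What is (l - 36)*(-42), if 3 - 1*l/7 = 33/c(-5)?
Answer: -84/5 ≈ -16.800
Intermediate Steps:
c(y) = (2 + y)*(10 + y) (c(y) = (y + 2)*(10 + y) = (2 + y)*(10 + y))
l = 182/5 (l = 21 - 231/(20 + (-5)² + 12*(-5)) = 21 - 231/(20 + 25 - 60) = 21 - 231/(-15) = 21 - 231*(-1)/15 = 21 - 7*(-11/5) = 21 + 77/5 = 182/5 ≈ 36.400)
(l - 36)*(-42) = (182/5 - 36)*(-42) = (⅖)*(-42) = -84/5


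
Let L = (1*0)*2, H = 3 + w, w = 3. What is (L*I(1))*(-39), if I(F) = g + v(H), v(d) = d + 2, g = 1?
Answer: 0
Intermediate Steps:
H = 6 (H = 3 + 3 = 6)
v(d) = 2 + d
I(F) = 9 (I(F) = 1 + (2 + 6) = 1 + 8 = 9)
L = 0 (L = 0*2 = 0)
(L*I(1))*(-39) = (0*9)*(-39) = 0*(-39) = 0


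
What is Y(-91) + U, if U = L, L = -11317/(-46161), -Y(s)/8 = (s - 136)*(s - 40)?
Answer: -10981505939/46161 ≈ -2.3790e+5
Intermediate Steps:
Y(s) = -8*(-136 + s)*(-40 + s) (Y(s) = -8*(s - 136)*(s - 40) = -8*(-136 + s)*(-40 + s))
L = 11317/46161 (L = -11317*(-1/46161) = 11317/46161 ≈ 0.24516)
U = 11317/46161 ≈ 0.24516
Y(-91) + U = (-43520 - 8*(-91)² + 1408*(-91)) + 11317/46161 = (-43520 - 8*8281 - 128128) + 11317/46161 = (-43520 - 66248 - 128128) + 11317/46161 = -237896 + 11317/46161 = -10981505939/46161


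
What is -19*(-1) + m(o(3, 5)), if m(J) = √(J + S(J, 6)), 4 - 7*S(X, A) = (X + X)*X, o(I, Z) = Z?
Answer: 19 + I*√77/7 ≈ 19.0 + 1.2536*I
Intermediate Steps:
S(X, A) = 4/7 - 2*X²/7 (S(X, A) = 4/7 - (X + X)*X/7 = 4/7 - 2*X*X/7 = 4/7 - 2*X²/7)
m(J) = √(4/7 + J - 2*J²/7) (m(J) = √(J + (4/7 - 2*J²/7)) = √(4/7 + J - 2*J²/7))
-19*(-1) + m(o(3, 5)) = -19*(-1) + √(28 - 14*5² + 49*5)/7 = 19 + √(28 - 14*25 + 245)/7 = 19 + √(28 - 350 + 245)/7 = 19 + √(-77)/7 = 19 + (I*√77)/7 = 19 + I*√77/7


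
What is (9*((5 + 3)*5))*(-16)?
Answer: -5760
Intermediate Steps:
(9*((5 + 3)*5))*(-16) = (9*(8*5))*(-16) = (9*40)*(-16) = 360*(-16) = -5760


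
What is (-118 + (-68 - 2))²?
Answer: 35344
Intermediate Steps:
(-118 + (-68 - 2))² = (-118 - 70)² = (-188)² = 35344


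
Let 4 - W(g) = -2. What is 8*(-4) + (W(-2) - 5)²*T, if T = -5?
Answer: -37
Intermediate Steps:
W(g) = 6 (W(g) = 4 - 1*(-2) = 4 + 2 = 6)
8*(-4) + (W(-2) - 5)²*T = 8*(-4) + (6 - 5)²*(-5) = -32 + 1²*(-5) = -32 + 1*(-5) = -32 - 5 = -37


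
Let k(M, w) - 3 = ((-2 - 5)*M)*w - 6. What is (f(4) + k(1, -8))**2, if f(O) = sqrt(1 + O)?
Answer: (53 + sqrt(5))**2 ≈ 3051.0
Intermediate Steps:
k(M, w) = -3 - 7*M*w (k(M, w) = 3 + (((-2 - 5)*M)*w - 6) = 3 + ((-7*M)*w - 6) = 3 + (-7*M*w - 6) = 3 + (-6 - 7*M*w) = -3 - 7*M*w)
(f(4) + k(1, -8))**2 = (sqrt(1 + 4) + (-3 - 7*1*(-8)))**2 = (sqrt(5) + (-3 + 56))**2 = (sqrt(5) + 53)**2 = (53 + sqrt(5))**2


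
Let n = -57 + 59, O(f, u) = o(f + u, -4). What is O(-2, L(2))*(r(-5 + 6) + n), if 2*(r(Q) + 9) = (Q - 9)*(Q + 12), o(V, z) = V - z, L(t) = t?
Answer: -236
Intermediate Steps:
O(f, u) = 4 + f + u (O(f, u) = (f + u) - 1*(-4) = (f + u) + 4 = 4 + f + u)
r(Q) = -9 + (-9 + Q)*(12 + Q)/2 (r(Q) = -9 + ((Q - 9)*(Q + 12))/2 = -9 + ((-9 + Q)*(12 + Q))/2 = -9 + (-9 + Q)*(12 + Q)/2)
n = 2
O(-2, L(2))*(r(-5 + 6) + n) = (4 - 2 + 2)*((-63 + (-5 + 6)²/2 + 3*(-5 + 6)/2) + 2) = 4*((-63 + (½)*1² + (3/2)*1) + 2) = 4*((-63 + (½)*1 + 3/2) + 2) = 4*((-63 + ½ + 3/2) + 2) = 4*(-61 + 2) = 4*(-59) = -236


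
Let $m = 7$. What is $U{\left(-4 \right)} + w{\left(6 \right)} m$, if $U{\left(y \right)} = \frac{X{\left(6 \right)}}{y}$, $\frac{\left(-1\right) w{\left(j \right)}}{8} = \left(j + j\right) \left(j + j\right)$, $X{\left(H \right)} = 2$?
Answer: $- \frac{16129}{2} \approx -8064.5$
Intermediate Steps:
$w{\left(j \right)} = - 32 j^{2}$ ($w{\left(j \right)} = - 8 \left(j + j\right) \left(j + j\right) = - 8 \cdot 2 j 2 j = - 8 \cdot 4 j^{2} = - 32 j^{2}$)
$U{\left(y \right)} = \frac{2}{y}$
$U{\left(-4 \right)} + w{\left(6 \right)} m = \frac{2}{-4} + - 32 \cdot 6^{2} \cdot 7 = 2 \left(- \frac{1}{4}\right) + \left(-32\right) 36 \cdot 7 = - \frac{1}{2} - 8064 = - \frac{16129}{2}$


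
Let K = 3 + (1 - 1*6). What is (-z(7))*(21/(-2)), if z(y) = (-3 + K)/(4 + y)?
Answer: -105/22 ≈ -4.7727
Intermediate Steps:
K = -2 (K = 3 + (1 - 6) = 3 - 5 = -2)
z(y) = -5/(4 + y) (z(y) = (-3 - 2)/(4 + y) = -5/(4 + y))
(-z(7))*(21/(-2)) = (-(-5)/(4 + 7))*(21/(-2)) = (-(-5)/11)*(21*(-½)) = -(-5)/11*(-21/2) = -1*(-5/11)*(-21/2) = (5/11)*(-21/2) = -105/22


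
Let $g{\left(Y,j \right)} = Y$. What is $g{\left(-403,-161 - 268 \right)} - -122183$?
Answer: $121780$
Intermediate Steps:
$g{\left(-403,-161 - 268 \right)} - -122183 = -403 - -122183 = -403 + 122183 = 121780$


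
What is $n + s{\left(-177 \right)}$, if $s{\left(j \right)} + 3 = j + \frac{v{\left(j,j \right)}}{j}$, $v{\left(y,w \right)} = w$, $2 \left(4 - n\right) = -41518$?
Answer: $20584$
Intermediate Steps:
$n = 20763$ ($n = 4 - -20759 = 4 + 20759 = 20763$)
$s{\left(j \right)} = -2 + j$ ($s{\left(j \right)} = -3 + \left(j + \frac{j}{j}\right) = -3 + \left(j + 1\right) = -3 + \left(1 + j\right) = -2 + j$)
$n + s{\left(-177 \right)} = 20763 - 179 = 20584$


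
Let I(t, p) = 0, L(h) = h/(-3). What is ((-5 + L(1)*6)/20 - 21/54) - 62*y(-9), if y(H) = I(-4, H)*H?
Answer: -133/180 ≈ -0.73889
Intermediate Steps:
L(h) = -h/3 (L(h) = h*(-⅓) = -h/3)
y(H) = 0 (y(H) = 0*H = 0)
((-5 + L(1)*6)/20 - 21/54) - 62*y(-9) = ((-5 - ⅓*1*6)/20 - 21/54) - 62*0 = ((-5 - ⅓*6)*(1/20) - 21*1/54) + 0 = ((-5 - 2)*(1/20) - 7/18) + 0 = (-7*1/20 - 7/18) + 0 = (-7/20 - 7/18) + 0 = -133/180 + 0 = -133/180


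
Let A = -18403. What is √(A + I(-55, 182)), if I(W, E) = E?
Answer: I*√18221 ≈ 134.99*I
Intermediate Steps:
√(A + I(-55, 182)) = √(-18403 + 182) = √(-18221) = I*√18221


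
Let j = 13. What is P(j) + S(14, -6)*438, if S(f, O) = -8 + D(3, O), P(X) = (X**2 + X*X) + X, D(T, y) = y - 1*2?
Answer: -6657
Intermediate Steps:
D(T, y) = -2 + y (D(T, y) = y - 2 = -2 + y)
P(X) = X + 2*X**2 (P(X) = (X**2 + X**2) + X = 2*X**2 + X = X + 2*X**2)
S(f, O) = -10 + O (S(f, O) = -8 + (-2 + O) = -10 + O)
P(j) + S(14, -6)*438 = 13*(1 + 2*13) + (-10 - 6)*438 = 13*(1 + 26) - 16*438 = 13*27 - 7008 = 351 - 7008 = -6657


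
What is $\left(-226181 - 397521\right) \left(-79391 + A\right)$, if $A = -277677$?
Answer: $222704025736$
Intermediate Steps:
$\left(-226181 - 397521\right) \left(-79391 + A\right) = \left(-226181 - 397521\right) \left(-79391 - 277677\right) = \left(-623702\right) \left(-357068\right) = 222704025736$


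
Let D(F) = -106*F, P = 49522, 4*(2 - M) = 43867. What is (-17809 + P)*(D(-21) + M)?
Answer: -1108527915/4 ≈ -2.7713e+8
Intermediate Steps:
M = -43859/4 (M = 2 - ¼*43867 = 2 - 43867/4 = -43859/4 ≈ -10965.)
(-17809 + P)*(D(-21) + M) = (-17809 + 49522)*(-106*(-21) - 43859/4) = 31713*(2226 - 43859/4) = 31713*(-34955/4) = -1108527915/4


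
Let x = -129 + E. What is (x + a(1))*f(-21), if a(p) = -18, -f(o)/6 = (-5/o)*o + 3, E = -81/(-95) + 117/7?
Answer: -1032876/665 ≈ -1553.2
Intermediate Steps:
E = 11682/665 (E = -81*(-1/95) + 117*(⅐) = 81/95 + 117/7 = 11682/665 ≈ 17.567)
f(o) = 12 (f(o) = -6*((-5/o)*o + 3) = -6*(-5 + 3) = -6*(-2) = 12)
x = -74103/665 (x = -129 + 11682/665 = -74103/665 ≈ -111.43)
(x + a(1))*f(-21) = (-74103/665 - 18)*12 = -86073/665*12 = -1032876/665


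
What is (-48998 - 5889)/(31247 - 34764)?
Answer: 54887/3517 ≈ 15.606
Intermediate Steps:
(-48998 - 5889)/(31247 - 34764) = -54887/(-3517) = -54887*(-1/3517) = 54887/3517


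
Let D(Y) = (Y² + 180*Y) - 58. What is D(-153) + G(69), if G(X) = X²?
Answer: 572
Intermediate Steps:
D(Y) = -58 + Y² + 180*Y
D(-153) + G(69) = (-58 + (-153)² + 180*(-153)) + 69² = (-58 + 23409 - 27540) + 4761 = -4189 + 4761 = 572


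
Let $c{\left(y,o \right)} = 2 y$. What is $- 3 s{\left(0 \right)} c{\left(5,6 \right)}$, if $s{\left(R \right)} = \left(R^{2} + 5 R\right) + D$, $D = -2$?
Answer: $60$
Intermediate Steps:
$s{\left(R \right)} = -2 + R^{2} + 5 R$ ($s{\left(R \right)} = \left(R^{2} + 5 R\right) - 2 = -2 + R^{2} + 5 R$)
$- 3 s{\left(0 \right)} c{\left(5,6 \right)} = - 3 \left(-2 + 0^{2} + 5 \cdot 0\right) 2 \cdot 5 = - 3 \left(-2 + 0 + 0\right) 10 = \left(-3\right) \left(-2\right) 10 = 6 \cdot 10 = 60$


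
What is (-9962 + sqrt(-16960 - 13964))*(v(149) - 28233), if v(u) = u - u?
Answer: 281257146 - 169398*I*sqrt(859) ≈ 2.8126e+8 - 4.9648e+6*I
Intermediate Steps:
v(u) = 0
(-9962 + sqrt(-16960 - 13964))*(v(149) - 28233) = (-9962 + sqrt(-16960 - 13964))*(0 - 28233) = (-9962 + sqrt(-30924))*(-28233) = (-9962 + 6*I*sqrt(859))*(-28233) = 281257146 - 169398*I*sqrt(859)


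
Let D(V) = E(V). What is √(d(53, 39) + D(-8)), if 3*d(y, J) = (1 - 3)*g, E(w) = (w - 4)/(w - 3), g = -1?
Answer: √1914/33 ≈ 1.3257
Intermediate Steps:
E(w) = (-4 + w)/(-3 + w)
d(y, J) = ⅔ (d(y, J) = ((1 - 3)*(-1))/3 = (-2*(-1))/3 = (⅓)*2 = ⅔)
D(V) = (-4 + V)/(-3 + V)
√(d(53, 39) + D(-8)) = √(⅔ + (-4 - 8)/(-3 - 8)) = √(⅔ - 12/(-11)) = √(⅔ - 1/11*(-12)) = √(⅔ + 12/11) = √(58/33) = √1914/33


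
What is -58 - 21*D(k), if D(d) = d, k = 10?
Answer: -268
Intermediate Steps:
-58 - 21*D(k) = -58 - 21*10 = -58 - 210 = -268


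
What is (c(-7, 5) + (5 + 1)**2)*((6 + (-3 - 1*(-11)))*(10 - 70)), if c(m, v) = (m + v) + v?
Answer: -32760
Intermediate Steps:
c(m, v) = m + 2*v
(c(-7, 5) + (5 + 1)**2)*((6 + (-3 - 1*(-11)))*(10 - 70)) = ((-7 + 2*5) + (5 + 1)**2)*((6 + (-3 - 1*(-11)))*(10 - 70)) = ((-7 + 10) + 6**2)*((6 + (-3 + 11))*(-60)) = (3 + 36)*((6 + 8)*(-60)) = 39*(14*(-60)) = 39*(-840) = -32760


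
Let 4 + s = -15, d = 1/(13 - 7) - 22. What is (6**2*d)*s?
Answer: 14934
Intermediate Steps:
d = -131/6 (d = 1/6 - 22 = -131/6 ≈ -21.833)
s = -19 (s = -4 - 15 = -19)
(6**2*d)*s = (6**2*(-131/6))*(-19) = (36*(-131/6))*(-19) = -786*(-19) = 14934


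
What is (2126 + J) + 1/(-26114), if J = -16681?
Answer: -380089271/26114 ≈ -14555.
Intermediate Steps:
(2126 + J) + 1/(-26114) = (2126 - 16681) + 1/(-26114) = -14555 - 1/26114 = -380089271/26114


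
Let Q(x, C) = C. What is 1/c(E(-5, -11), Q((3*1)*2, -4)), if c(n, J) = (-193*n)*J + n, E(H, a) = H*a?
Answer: 1/42515 ≈ 2.3521e-5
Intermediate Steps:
c(n, J) = n - 193*J*n (c(n, J) = -193*J*n + n = n - 193*J*n)
1/c(E(-5, -11), Q((3*1)*2, -4)) = 1/((-5*(-11))*(1 - 193*(-4))) = 1/(55*(1 + 772)) = 1/(55*773) = 1/42515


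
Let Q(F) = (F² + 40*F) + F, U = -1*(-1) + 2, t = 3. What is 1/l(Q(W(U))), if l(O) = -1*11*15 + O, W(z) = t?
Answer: -1/33 ≈ -0.030303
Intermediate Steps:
U = 3 (U = 1 + 2 = 3)
W(z) = 3
Q(F) = F² + 41*F
l(O) = -165 + O (l(O) = -11*15 + O = -165 + O)
1/l(Q(W(U))) = 1/(-165 + 3*(41 + 3)) = 1/(-165 + 3*44) = 1/(-165 + 132) = 1/(-33) = -1/33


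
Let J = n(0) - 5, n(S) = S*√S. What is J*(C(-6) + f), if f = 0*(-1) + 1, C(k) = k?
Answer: 25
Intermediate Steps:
n(S) = S^(3/2)
f = 1 (f = 0 + 1 = 1)
J = -5 (J = 0^(3/2) - 5 = 0 - 5 = -5)
J*(C(-6) + f) = -5*(-6 + 1) = -5*(-5) = 25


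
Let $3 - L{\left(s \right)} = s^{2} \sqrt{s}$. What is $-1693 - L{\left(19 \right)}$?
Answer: $-1696 + 361 \sqrt{19} \approx -122.44$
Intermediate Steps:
$L{\left(s \right)} = 3 - s^{\frac{5}{2}}$ ($L{\left(s \right)} = 3 - s^{2} \sqrt{s} = 3 - s^{\frac{5}{2}}$)
$-1693 - L{\left(19 \right)} = -1693 - \left(3 - 19^{\frac{5}{2}}\right) = -1693 - \left(3 - 361 \sqrt{19}\right) = -1696 + 361 \sqrt{19}$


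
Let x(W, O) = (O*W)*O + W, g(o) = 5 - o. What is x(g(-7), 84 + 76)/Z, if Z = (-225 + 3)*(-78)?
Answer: 25601/1443 ≈ 17.742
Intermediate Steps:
x(W, O) = W + W*O**2 (x(W, O) = W*O**2 + W = W + W*O**2)
Z = 17316 (Z = -222*(-78) = 17316)
x(g(-7), 84 + 76)/Z = ((5 - 1*(-7))*(1 + (84 + 76)**2))/17316 = ((5 + 7)*(1 + 160**2))*(1/17316) = (12*(1 + 25600))*(1/17316) = (12*25601)*(1/17316) = 307212*(1/17316) = 25601/1443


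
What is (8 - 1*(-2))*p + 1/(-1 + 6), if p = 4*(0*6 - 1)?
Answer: -199/5 ≈ -39.800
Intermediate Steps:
p = -4 (p = 4*(0 - 1) = 4*(-1) = -4)
(8 - 1*(-2))*p + 1/(-1 + 6) = (8 - 1*(-2))*(-4) + 1/(-1 + 6) = (8 + 2)*(-4) + 1/5 = 10*(-4) + 1/5 = -40 + 1/5 = -199/5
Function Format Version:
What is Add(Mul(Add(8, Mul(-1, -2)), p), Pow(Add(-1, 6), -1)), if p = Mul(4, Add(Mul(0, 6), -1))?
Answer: Rational(-199, 5) ≈ -39.800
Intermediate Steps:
p = -4 (p = Mul(4, Add(0, -1)) = Mul(4, -1) = -4)
Add(Mul(Add(8, Mul(-1, -2)), p), Pow(Add(-1, 6), -1)) = Add(Mul(Add(8, Mul(-1, -2)), -4), Pow(Add(-1, 6), -1)) = Add(Mul(Add(8, 2), -4), Pow(5, -1)) = Add(Mul(10, -4), Rational(1, 5)) = Add(-40, Rational(1, 5)) = Rational(-199, 5)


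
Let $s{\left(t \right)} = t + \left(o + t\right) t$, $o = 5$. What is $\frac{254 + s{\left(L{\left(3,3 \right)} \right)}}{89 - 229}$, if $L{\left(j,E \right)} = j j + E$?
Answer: $- \frac{47}{14} \approx -3.3571$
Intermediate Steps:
$L{\left(j,E \right)} = E + j^{2}$ ($L{\left(j,E \right)} = j^{2} + E = E + j^{2}$)
$s{\left(t \right)} = t + t \left(5 + t\right)$ ($s{\left(t \right)} = t + \left(5 + t\right) t = t + t \left(5 + t\right)$)
$\frac{254 + s{\left(L{\left(3,3 \right)} \right)}}{89 - 229} = \frac{254 + \left(3 + 3^{2}\right) \left(6 + \left(3 + 3^{2}\right)\right)}{89 - 229} = \frac{254 + \left(3 + 9\right) \left(6 + \left(3 + 9\right)\right)}{-140} = \left(254 + 12 \left(6 + 12\right)\right) \left(- \frac{1}{140}\right) = \left(254 + 12 \cdot 18\right) \left(- \frac{1}{140}\right) = \left(254 + 216\right) \left(- \frac{1}{140}\right) = 470 \left(- \frac{1}{140}\right) = - \frac{47}{14}$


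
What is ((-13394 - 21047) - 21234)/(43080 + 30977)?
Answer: -55675/74057 ≈ -0.75179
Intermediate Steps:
((-13394 - 21047) - 21234)/(43080 + 30977) = (-34441 - 21234)/74057 = -55675*1/74057 = -55675/74057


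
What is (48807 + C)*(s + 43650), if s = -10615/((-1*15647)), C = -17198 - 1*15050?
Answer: 11309832850235/15647 ≈ 7.2281e+8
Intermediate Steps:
C = -32248 (C = -17198 - 15050 = -32248)
s = 10615/15647 (s = -10615/(-15647) = -10615*(-1/15647) = 10615/15647 ≈ 0.67840)
(48807 + C)*(s + 43650) = (48807 - 32248)*(10615/15647 + 43650) = 16559*(683002165/15647) = 11309832850235/15647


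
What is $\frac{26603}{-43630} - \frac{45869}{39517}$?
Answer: $- \frac{3052535221}{1724126710} \approx -1.7705$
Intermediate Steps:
$\frac{26603}{-43630} - \frac{45869}{39517} = 26603 \left(- \frac{1}{43630}\right) - \frac{45869}{39517} = - \frac{26603}{43630} - \frac{45869}{39517} = - \frac{3052535221}{1724126710}$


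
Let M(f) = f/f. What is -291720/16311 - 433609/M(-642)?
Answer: -2357629373/5437 ≈ -4.3363e+5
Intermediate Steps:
M(f) = 1
-291720/16311 - 433609/M(-642) = -291720/16311 - 433609/1 = -291720*1/16311 - 433609*1 = -97240/5437 - 433609 = -2357629373/5437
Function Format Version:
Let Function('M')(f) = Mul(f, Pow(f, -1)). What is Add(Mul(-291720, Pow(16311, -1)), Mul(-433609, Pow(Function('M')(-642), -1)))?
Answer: Rational(-2357629373, 5437) ≈ -4.3363e+5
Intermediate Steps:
Function('M')(f) = 1
Add(Mul(-291720, Pow(16311, -1)), Mul(-433609, Pow(Function('M')(-642), -1))) = Add(Mul(-291720, Pow(16311, -1)), Mul(-433609, Pow(1, -1))) = Add(Mul(-291720, Rational(1, 16311)), Mul(-433609, 1)) = Add(Rational(-97240, 5437), -433609) = Rational(-2357629373, 5437)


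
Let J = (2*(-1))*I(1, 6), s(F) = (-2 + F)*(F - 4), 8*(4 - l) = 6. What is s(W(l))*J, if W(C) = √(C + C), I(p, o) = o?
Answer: -174 + 36*√26 ≈ 9.5647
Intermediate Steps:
l = 13/4 (l = 4 - ⅛*6 = 4 - ¾ = 13/4 ≈ 3.2500)
W(C) = √2*√C (W(C) = √(2*C) = √2*√C)
s(F) = (-4 + F)*(-2 + F) (s(F) = (-2 + F)*(-4 + F) = (-4 + F)*(-2 + F))
J = -12 (J = (2*(-1))*6 = -2*6 = -12)
s(W(l))*J = (8 + (√2*√(13/4))² - 6*√2*√(13/4))*(-12) = (8 + (√2*(√13/2))² - 6*√2*√13/2)*(-12) = (8 + (√26/2)² - 3*√26)*(-12) = (8 + 13/2 - 3*√26)*(-12) = (29/2 - 3*√26)*(-12) = -174 + 36*√26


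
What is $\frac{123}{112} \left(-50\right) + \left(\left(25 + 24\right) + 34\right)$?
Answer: $\frac{1573}{56} \approx 28.089$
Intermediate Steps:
$\frac{123}{112} \left(-50\right) + \left(\left(25 + 24\right) + 34\right) = 123 \cdot \frac{1}{112} \left(-50\right) + \left(49 + 34\right) = \frac{123}{112} \left(-50\right) + 83 = - \frac{3075}{56} + 83 = \frac{1573}{56}$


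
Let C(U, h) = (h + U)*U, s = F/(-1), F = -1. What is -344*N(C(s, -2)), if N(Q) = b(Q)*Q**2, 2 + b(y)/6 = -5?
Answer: 14448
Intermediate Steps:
b(y) = -42 (b(y) = -12 + 6*(-5) = -12 - 30 = -42)
s = 1 (s = -1/(-1) = -1*(-1) = 1)
C(U, h) = U*(U + h) (C(U, h) = (U + h)*U = U*(U + h))
N(Q) = -42*Q**2
-344*N(C(s, -2)) = -(-14448)*(1*(1 - 2))**2 = -(-14448)*(1*(-1))**2 = -(-14448)*(-1)**2 = -(-14448) = -344*(-42) = 14448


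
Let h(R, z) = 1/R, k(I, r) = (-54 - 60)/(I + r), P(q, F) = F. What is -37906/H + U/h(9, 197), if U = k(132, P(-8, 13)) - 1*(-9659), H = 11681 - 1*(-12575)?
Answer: 152858187847/1758560 ≈ 86922.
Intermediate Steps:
k(I, r) = -114/(I + r)
H = 24256 (H = 11681 + 12575 = 24256)
U = 1400441/145 (U = -114/(132 + 13) - 1*(-9659) = -114/145 + 9659 = 1400441/145 ≈ 9658.2)
-37906/H + U/h(9, 197) = -37906/24256 + 1400441/(145*(1/9)) = -37906*1/24256 + 1400441/(145*(⅑)) = -18953/12128 + (1400441/145)*9 = -18953/12128 + 12603969/145 = 152858187847/1758560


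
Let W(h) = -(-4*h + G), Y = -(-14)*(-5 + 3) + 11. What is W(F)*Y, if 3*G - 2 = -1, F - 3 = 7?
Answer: -2023/3 ≈ -674.33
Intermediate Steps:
F = 10 (F = 3 + 7 = 10)
G = ⅓ (G = ⅔ + (⅓)*(-1) = ⅔ - ⅓ = ⅓ ≈ 0.33333)
Y = -17 (Y = -(-14)*(-2) + 11 = -14*2 + 11 = -28 + 11 = -17)
W(h) = -⅓ + 4*h (W(h) = -(-4*h + ⅓) = -(⅓ - 4*h) = -⅓ + 4*h)
W(F)*Y = (-⅓ + 4*10)*(-17) = (-⅓ + 40)*(-17) = (119/3)*(-17) = -2023/3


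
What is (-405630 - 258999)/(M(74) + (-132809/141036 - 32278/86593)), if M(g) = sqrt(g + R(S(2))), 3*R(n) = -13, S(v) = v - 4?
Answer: -130298635357979212991952540/10133149003140332511887 - 33043311819130461833183472*sqrt(627)/10133149003140332511887 ≈ -94512.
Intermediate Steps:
S(v) = -4 + v
R(n) = -13/3 (R(n) = (1/3)*(-13) = -13/3)
M(g) = sqrt(-13/3 + g) (M(g) = sqrt(g - 13/3) = sqrt(-13/3 + g))
(-405630 - 258999)/(M(74) + (-132809/141036 - 32278/86593)) = (-405630 - 258999)/(sqrt(-39 + 9*74)/3 + (-132809/141036 - 32278/86593)) = -664629/(sqrt(-39 + 666)/3 + (-132809*1/141036 - 32278*1/86593)) = -664629/(sqrt(627)/3 + (-132809/141036 - 32278/86593)) = -664629/(sqrt(627)/3 - 16052689745/12212730348) = -664629/(-16052689745/12212730348 + sqrt(627)/3)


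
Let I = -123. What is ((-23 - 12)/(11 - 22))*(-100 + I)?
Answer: -7805/11 ≈ -709.54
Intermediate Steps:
((-23 - 12)/(11 - 22))*(-100 + I) = ((-23 - 12)/(11 - 22))*(-100 - 123) = -35/(-11)*(-223) = -35*(-1/11)*(-223) = (35/11)*(-223) = -7805/11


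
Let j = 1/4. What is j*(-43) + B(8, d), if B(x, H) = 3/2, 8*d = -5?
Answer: -37/4 ≈ -9.2500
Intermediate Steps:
d = -5/8 (d = (1/8)*(-5) = -5/8 ≈ -0.62500)
j = 1/4 ≈ 0.25000
B(x, H) = 3/2 (B(x, H) = 3*(1/2) = 3/2)
j*(-43) + B(8, d) = (1/4)*(-43) + 3/2 = -43/4 + 3/2 = -37/4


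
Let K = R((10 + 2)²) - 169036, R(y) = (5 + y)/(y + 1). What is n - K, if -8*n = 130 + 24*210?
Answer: 97665459/580 ≈ 1.6839e+5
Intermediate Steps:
R(y) = (5 + y)/(1 + y)
K = -24510071/145 (K = (5 + (10 + 2)²)/(1 + (10 + 2)²) - 169036 = (5 + 12²)/(1 + 12²) - 169036 = (5 + 144)/(1 + 144) - 169036 = 149/145 - 169036 = -24510071/145 ≈ -1.6904e+5)
n = -2585/4 (n = -(130 + 24*210)/8 = -(130 + 5040)/8 = -⅛*5170 = -2585/4 ≈ -646.25)
n - K = -2585/4 - 1*(-24510071/145) = -2585/4 + 24510071/145 = 97665459/580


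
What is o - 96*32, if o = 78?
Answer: -2994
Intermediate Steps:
o - 96*32 = 78 - 96*32 = 78 - 3072 = -2994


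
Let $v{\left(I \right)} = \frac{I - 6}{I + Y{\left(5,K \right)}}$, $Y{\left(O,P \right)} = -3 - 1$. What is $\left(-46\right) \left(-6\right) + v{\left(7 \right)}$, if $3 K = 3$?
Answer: $\frac{829}{3} \approx 276.33$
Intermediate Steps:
$K = 1$ ($K = \frac{1}{3} \cdot 3 = 1$)
$Y{\left(O,P \right)} = -4$
$v{\left(I \right)} = \frac{-6 + I}{-4 + I}$ ($v{\left(I \right)} = \frac{I - 6}{I - 4} = \frac{-6 + I}{-4 + I}$)
$\left(-46\right) \left(-6\right) + v{\left(7 \right)} = \left(-46\right) \left(-6\right) + \frac{-6 + 7}{-4 + 7} = 276 + \frac{1}{3} \cdot 1 = 276 + \frac{1}{3} = \frac{829}{3}$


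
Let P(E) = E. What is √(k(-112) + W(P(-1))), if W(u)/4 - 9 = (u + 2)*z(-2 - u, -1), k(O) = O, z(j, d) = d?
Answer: 4*I*√5 ≈ 8.9443*I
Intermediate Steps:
W(u) = 28 - 4*u (W(u) = 36 + 4*((u + 2)*(-1)) = 36 + 4*((2 + u)*(-1)) = 36 + 4*(-2 - u) = 36 + (-8 - 4*u) = 28 - 4*u)
√(k(-112) + W(P(-1))) = √(-112 + (28 - 4*(-1))) = √(-112 + (28 + 4)) = √(-112 + 32) = √(-80) = 4*I*√5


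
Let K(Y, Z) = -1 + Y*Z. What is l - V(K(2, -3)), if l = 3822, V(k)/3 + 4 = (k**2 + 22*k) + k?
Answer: 4170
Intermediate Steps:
V(k) = -12 + 3*k**2 + 69*k (V(k) = -12 + 3*((k**2 + 22*k) + k) = -12 + 3*(k**2 + 23*k) = -12 + (3*k**2 + 69*k) = -12 + 3*k**2 + 69*k)
l - V(K(2, -3)) = 3822 - (-12 + 3*(-1 + 2*(-3))**2 + 69*(-1 + 2*(-3))) = 3822 - (-12 + 3*(-1 - 6)**2 + 69*(-1 - 6)) = 3822 - (-12 + 3*(-7)**2 + 69*(-7)) = 3822 - (-12 + 3*49 - 483) = 3822 - (-12 + 147 - 483) = 3822 - 1*(-348) = 3822 + 348 = 4170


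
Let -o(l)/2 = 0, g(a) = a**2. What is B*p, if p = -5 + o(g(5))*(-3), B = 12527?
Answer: -62635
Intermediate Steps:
o(l) = 0 (o(l) = -2*0 = 0)
p = -5 (p = -5 + 0*(-3) = -5 + 0 = -5)
B*p = 12527*(-5) = -62635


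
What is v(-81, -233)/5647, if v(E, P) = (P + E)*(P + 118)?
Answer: 36110/5647 ≈ 6.3945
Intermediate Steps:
v(E, P) = (118 + P)*(E + P) (v(E, P) = (E + P)*(118 + P) = (118 + P)*(E + P))
v(-81, -233)/5647 = ((-233)² + 118*(-81) + 118*(-233) - 81*(-233))/5647 = (54289 - 9558 - 27494 + 18873)*(1/5647) = 36110*(1/5647) = 36110/5647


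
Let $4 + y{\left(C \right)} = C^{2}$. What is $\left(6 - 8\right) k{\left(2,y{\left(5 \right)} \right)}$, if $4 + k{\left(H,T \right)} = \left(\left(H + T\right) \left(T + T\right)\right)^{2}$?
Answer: $-1866304$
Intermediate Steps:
$y{\left(C \right)} = -4 + C^{2}$
$k{\left(H,T \right)} = -4 + 4 T^{2} \left(H + T\right)^{2}$ ($k{\left(H,T \right)} = -4 + \left(\left(H + T\right) \left(T + T\right)\right)^{2} = -4 + \left(\left(H + T\right) 2 T\right)^{2} = -4 + \left(2 T \left(H + T\right)\right)^{2} = -4 + 4 T^{2} \left(H + T\right)^{2}$)
$\left(6 - 8\right) k{\left(2,y{\left(5 \right)} \right)} = \left(6 - 8\right) \left(-4 + 4 \left(-4 + 5^{2}\right)^{2} \left(2 - \left(4 - 5^{2}\right)\right)^{2}\right) = - 2 \left(-4 + 4 \left(-4 + 25\right)^{2} \left(2 + \left(-4 + 25\right)\right)^{2}\right) = - 2 \left(-4 + 4 \cdot 21^{2} \left(2 + 21\right)^{2}\right) = - 2 \left(-4 + 4 \cdot 441 \cdot 23^{2}\right) = - 2 \left(-4 + 4 \cdot 441 \cdot 529\right) = - 2 \left(-4 + 933156\right) = \left(-2\right) 933152 = -1866304$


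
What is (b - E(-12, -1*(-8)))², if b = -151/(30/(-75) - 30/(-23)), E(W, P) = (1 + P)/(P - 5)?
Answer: 312476329/10816 ≈ 28890.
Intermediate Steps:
E(W, P) = (1 + P)/(-5 + P)
b = -17365/104 (b = -151/(30*(-1/75) - 30*(-1/23)) = -151/(-⅖ + 30/23) = -151/104/115 = -151*115/104 = -17365/104 ≈ -166.97)
(b - E(-12, -1*(-8)))² = (-17365/104 - (1 - 1*(-8))/(-5 - 1*(-8)))² = (-17365/104 - (1 + 8)/(-5 + 8))² = (-17365/104 - 9/3)² = (-17365/104 - 1*3)² = (-17365/104 - 3)² = (-17677/104)² = 312476329/10816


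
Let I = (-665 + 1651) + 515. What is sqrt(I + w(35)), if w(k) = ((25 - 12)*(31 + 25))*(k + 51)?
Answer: sqrt(64109) ≈ 253.20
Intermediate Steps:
w(k) = 37128 + 728*k (w(k) = (13*56)*(51 + k) = 728*(51 + k) = 37128 + 728*k)
I = 1501 (I = 986 + 515 = 1501)
sqrt(I + w(35)) = sqrt(1501 + (37128 + 728*35)) = sqrt(1501 + (37128 + 25480)) = sqrt(1501 + 62608) = sqrt(64109)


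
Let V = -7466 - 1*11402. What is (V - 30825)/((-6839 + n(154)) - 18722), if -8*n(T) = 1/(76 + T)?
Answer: 91435120/47032241 ≈ 1.9441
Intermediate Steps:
n(T) = -1/(8*(76 + T))
V = -18868 (V = -7466 - 11402 = -18868)
(V - 30825)/((-6839 + n(154)) - 18722) = (-18868 - 30825)/((-6839 - 1/(608 + 8*154)) - 18722) = -49693/((-6839 - 1/(608 + 1232)) - 18722) = -49693/((-6839 - 1/1840) - 18722) = -49693/(-12583761/1840 - 18722) = -49693/(-47032241/1840) = -49693*(-1840/47032241) = 91435120/47032241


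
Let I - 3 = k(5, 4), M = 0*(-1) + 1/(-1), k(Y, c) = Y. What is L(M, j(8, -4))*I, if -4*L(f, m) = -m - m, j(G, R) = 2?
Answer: 8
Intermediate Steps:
M = -1 (M = 0 - 1 = -1)
I = 8 (I = 3 + 5 = 8)
L(f, m) = m/2 (L(f, m) = -(-m - m)/4 = -(-1)*m/2 = m/2)
L(M, j(8, -4))*I = ((½)*2)*8 = 1*8 = 8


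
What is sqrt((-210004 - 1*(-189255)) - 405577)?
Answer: I*sqrt(426326) ≈ 652.94*I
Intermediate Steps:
sqrt((-210004 - 1*(-189255)) - 405577) = sqrt((-210004 + 189255) - 405577) = sqrt(-20749 - 405577) = sqrt(-426326) = I*sqrt(426326)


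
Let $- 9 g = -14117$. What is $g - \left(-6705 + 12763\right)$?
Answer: $- \frac{40405}{9} \approx -4489.4$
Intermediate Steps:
$g = \frac{14117}{9}$ ($g = \left(- \frac{1}{9}\right) \left(-14117\right) = \frac{14117}{9} \approx 1568.6$)
$g - \left(-6705 + 12763\right) = \frac{14117}{9} - \left(-6705 + 12763\right) = \frac{14117}{9} - 6058 = - \frac{40405}{9}$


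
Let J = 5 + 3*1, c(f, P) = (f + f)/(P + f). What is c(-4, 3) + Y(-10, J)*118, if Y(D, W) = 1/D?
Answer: -19/5 ≈ -3.8000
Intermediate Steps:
c(f, P) = 2*f/(P + f) (c(f, P) = (2*f)/(P + f) = 2*f/(P + f))
J = 8 (J = 5 + 3 = 8)
c(-4, 3) + Y(-10, J)*118 = 2*(-4)/(3 - 4) + 118/(-10) = 2*(-4)/(-1) - ⅒*118 = 2*(-4)*(-1) - 59/5 = 8 - 59/5 = -19/5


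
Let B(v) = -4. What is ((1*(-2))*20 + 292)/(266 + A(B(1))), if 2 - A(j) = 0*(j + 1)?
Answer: 63/67 ≈ 0.94030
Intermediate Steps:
A(j) = 2 (A(j) = 2 - 0*(j + 1) = 2 - 0*(1 + j) = 2 - 1*0 = 2 + 0 = 2)
((1*(-2))*20 + 292)/(266 + A(B(1))) = ((1*(-2))*20 + 292)/(266 + 2) = (-2*20 + 292)/268 = (-40 + 292)*(1/268) = 252*(1/268) = 63/67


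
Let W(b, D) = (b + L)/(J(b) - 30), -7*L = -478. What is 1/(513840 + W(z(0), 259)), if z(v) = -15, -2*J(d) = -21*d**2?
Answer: 32655/16779445946 ≈ 1.9461e-6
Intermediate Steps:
L = 478/7 (L = -1/7*(-478) = 478/7 ≈ 68.286)
J(d) = 21*d**2/2 (J(d) = -(-21)*d**2/2 = 21*d**2/2)
W(b, D) = (478/7 + b)/(-30 + 21*b**2/2) (W(b, D) = (b + 478/7)/(21*b**2/2 - 30) = (478/7 + b)/(-30 + 21*b**2/2))
1/(513840 + W(z(0), 259)) = 1/(513840 + 2*(478 + 7*(-15))/(21*(-20 + 7*(-15)**2))) = 1/(513840 + 2*(478 - 105)/(21*(-20 + 7*225))) = 1/(513840 + (2/21)*373/(-20 + 1575)) = 1/(513840 + (2/21)*373/1555) = 1/(513840 + (2/21)*(1/1555)*373) = 1/(513840 + 746/32655) = 1/(16779445946/32655) = 32655/16779445946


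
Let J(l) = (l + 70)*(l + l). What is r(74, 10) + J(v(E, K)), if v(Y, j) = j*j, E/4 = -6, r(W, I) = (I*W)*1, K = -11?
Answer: 46962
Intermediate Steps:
r(W, I) = I*W
E = -24 (E = 4*(-6) = -24)
v(Y, j) = j²
J(l) = 2*l*(70 + l) (J(l) = (70 + l)*(2*l) = 2*l*(70 + l))
r(74, 10) + J(v(E, K)) = 10*74 + 2*(-11)²*(70 + (-11)²) = 740 + 2*121*(70 + 121) = 740 + 2*121*191 = 740 + 46222 = 46962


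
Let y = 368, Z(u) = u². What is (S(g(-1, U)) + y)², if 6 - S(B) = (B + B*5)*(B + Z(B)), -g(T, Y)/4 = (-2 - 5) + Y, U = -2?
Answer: 82563126244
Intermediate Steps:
g(T, Y) = 28 - 4*Y (g(T, Y) = -4*((-2 - 5) + Y) = -4*(-7 + Y) = 28 - 4*Y)
S(B) = 6 - 6*B*(B + B²) (S(B) = 6 - (B + B*5)*(B + B²) = 6 - (B + 5*B)*(B + B²) = 6 - 6*B*(B + B²))
(S(g(-1, U)) + y)² = ((6 - 6*(28 - 4*(-2))² - 6*(28 - 4*(-2))³) + 368)² = ((6 - 6*(28 + 8)² - 6*(28 + 8)³) + 368)² = ((6 - 6*36² - 6*36³) + 368)² = ((6 - 6*1296 - 6*46656) + 368)² = ((6 - 7776 - 279936) + 368)² = (-287706 + 368)² = (-287338)² = 82563126244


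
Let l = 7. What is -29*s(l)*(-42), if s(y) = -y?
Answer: -8526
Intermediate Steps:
-29*s(l)*(-42) = -(-29)*7*(-42) = -29*(-7)*(-42) = 203*(-42) = -8526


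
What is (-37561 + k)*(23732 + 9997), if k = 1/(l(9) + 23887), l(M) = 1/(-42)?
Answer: -1271016176917539/1003253 ≈ -1.2669e+9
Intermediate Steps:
l(M) = -1/42
k = 42/1003253 (k = 1/(-1/42 + 23887) = 1/(1003253/42) = 42/1003253 ≈ 4.1864e-5)
(-37561 + k)*(23732 + 9997) = (-37561 + 42/1003253)*(23732 + 9997) = -37683185891/1003253*33729 = -1271016176917539/1003253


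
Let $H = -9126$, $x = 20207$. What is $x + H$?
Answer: $11081$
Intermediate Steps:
$x + H = 20207 - 9126 = 11081$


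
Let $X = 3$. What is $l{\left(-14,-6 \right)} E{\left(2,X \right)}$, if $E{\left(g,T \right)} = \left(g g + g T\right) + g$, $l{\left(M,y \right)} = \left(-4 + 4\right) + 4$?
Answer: $48$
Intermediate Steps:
$l{\left(M,y \right)} = 4$ ($l{\left(M,y \right)} = 0 + 4 = 4$)
$E{\left(g,T \right)} = g + g^{2} + T g$ ($E{\left(g,T \right)} = \left(g^{2} + T g\right) + g = g + g^{2} + T g$)
$l{\left(-14,-6 \right)} E{\left(2,X \right)} = 4 \cdot 2 \left(1 + 3 + 2\right) = 4 \cdot 2 \cdot 6 = 4 \cdot 12 = 48$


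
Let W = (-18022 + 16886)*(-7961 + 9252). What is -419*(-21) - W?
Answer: 1475375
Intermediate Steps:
W = -1466576 (W = -1136*1291 = -1466576)
-419*(-21) - W = -419*(-21) - 1*(-1466576) = 8799 + 1466576 = 1475375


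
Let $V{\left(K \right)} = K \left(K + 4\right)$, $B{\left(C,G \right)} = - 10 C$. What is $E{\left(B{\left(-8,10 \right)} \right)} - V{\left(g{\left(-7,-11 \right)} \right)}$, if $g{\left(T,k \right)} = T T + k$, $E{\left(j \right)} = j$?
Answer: $-1516$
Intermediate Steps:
$g{\left(T,k \right)} = k + T^{2}$ ($g{\left(T,k \right)} = T^{2} + k = k + T^{2}$)
$V{\left(K \right)} = K \left(4 + K\right)$
$E{\left(B{\left(-8,10 \right)} \right)} - V{\left(g{\left(-7,-11 \right)} \right)} = \left(-10\right) \left(-8\right) - \left(-11 + \left(-7\right)^{2}\right) \left(4 - \left(11 - \left(-7\right)^{2}\right)\right) = 80 - \left(-11 + 49\right) \left(4 + \left(-11 + 49\right)\right) = 80 - 38 \left(4 + 38\right) = 80 - 38 \cdot 42 = 80 - 1596 = -1516$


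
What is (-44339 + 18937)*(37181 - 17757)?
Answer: -493408448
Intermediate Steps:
(-44339 + 18937)*(37181 - 17757) = -25402*19424 = -493408448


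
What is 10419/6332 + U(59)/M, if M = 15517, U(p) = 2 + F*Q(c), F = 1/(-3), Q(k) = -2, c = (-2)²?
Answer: 485065525/294760932 ≈ 1.6456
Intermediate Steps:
c = 4
F = -⅓ ≈ -0.33333
U(p) = 8/3 (U(p) = 2 - ⅓*(-2) = 2 + ⅔ = 8/3)
10419/6332 + U(59)/M = 10419/6332 + (8/3)/15517 = 10419*(1/6332) + (8/3)*(1/15517) = 10419/6332 + 8/46551 = 485065525/294760932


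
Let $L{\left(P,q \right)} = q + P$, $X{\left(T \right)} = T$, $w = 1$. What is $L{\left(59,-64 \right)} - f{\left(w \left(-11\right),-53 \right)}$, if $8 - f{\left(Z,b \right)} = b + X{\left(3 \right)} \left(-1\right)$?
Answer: $-69$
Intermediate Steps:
$L{\left(P,q \right)} = P + q$
$f{\left(Z,b \right)} = 11 - b$ ($f{\left(Z,b \right)} = 8 - \left(b + 3 \left(-1\right)\right) = 8 - \left(b - 3\right) = 8 - \left(-3 + b\right) = 11 - b$)
$L{\left(59,-64 \right)} - f{\left(w \left(-11\right),-53 \right)} = \left(59 - 64\right) - \left(11 - -53\right) = -5 - \left(11 + 53\right) = -5 - 64 = -69$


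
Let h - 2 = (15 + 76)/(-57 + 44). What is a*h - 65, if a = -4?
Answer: -45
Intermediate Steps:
h = -5 (h = 2 + (15 + 76)/(-57 + 44) = 2 + 91/(-13) = 2 + 91*(-1/13) = 2 - 7 = -5)
a*h - 65 = -4*(-5) - 65 = 20 - 65 = -45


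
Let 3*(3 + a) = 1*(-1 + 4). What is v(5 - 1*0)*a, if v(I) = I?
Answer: -10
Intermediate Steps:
a = -2 (a = -3 + (1*(-1 + 4))/3 = -3 + (1*3)/3 = -3 + (1/3)*3 = -3 + 1 = -2)
v(5 - 1*0)*a = (5 - 1*0)*(-2) = (5 + 0)*(-2) = 5*(-2) = -10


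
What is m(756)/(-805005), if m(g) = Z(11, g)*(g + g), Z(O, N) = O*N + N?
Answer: -508032/29815 ≈ -17.039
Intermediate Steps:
Z(O, N) = N + N*O (Z(O, N) = N*O + N = N + N*O)
m(g) = 24*g² (m(g) = (g*(1 + 11))*(g + g) = (g*12)*(2*g) = (12*g)*(2*g) = 24*g²)
m(756)/(-805005) = (24*756²)/(-805005) = (24*571536)*(-1/805005) = 13716864*(-1/805005) = -508032/29815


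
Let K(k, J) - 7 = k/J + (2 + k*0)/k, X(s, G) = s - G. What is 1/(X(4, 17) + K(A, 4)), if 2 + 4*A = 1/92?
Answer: -269376/2733137 ≈ -0.098559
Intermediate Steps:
A = -183/368 (A = -½ + (¼)/92 = -½ + (¼)*(1/92) = -½ + 1/368 = -183/368 ≈ -0.49728)
K(k, J) = 7 + 2/k + k/J (K(k, J) = 7 + (k/J + (2 + k*0)/k) = 7 + (k/J + (2 + 0)/k) = 7 + (k/J + 2/k) = 7 + (2/k + k/J) = 7 + 2/k + k/J)
1/(X(4, 17) + K(A, 4)) = 1/((4 - 1*17) + (7 + 2/(-183/368) - 183/368/4)) = 1/((4 - 17) + (7 + 2*(-368/183) - 183/368*¼)) = 1/(-13 + (7 - 736/183 - 183/1472)) = 1/(-13 + 768751/269376) = 1/(-2733137/269376) = -269376/2733137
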